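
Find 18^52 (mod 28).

52 in binary is 110100, i.e. 52 = 32 + 16 + 4.
18^1 ≡ 18 (mod 28)
18^2 ≡ 18^2 = 324 ≡ 16 (mod 28)
18^4 ≡ 16^2 = 256 ≡ 4 (mod 28)
18^8 ≡ 4^2 = 16 (mod 28)
18^16 ≡ 16^2 = 256 ≡ 4 (mod 28)
18^32 ≡ 4^2 = 16 (mod 28)
18^52 = 18^32 * 18^16 * 18^4 ≡ 16 * 4 * 4 (mod 28).
Accumulate the product:
16 * 4 = 64 ≡ 8
8 * 4 = 32 ≡ 4

4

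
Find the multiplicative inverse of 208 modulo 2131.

By the extended Euclidean algorithm:
2131 = 10·208 + 51
208 = 4·51 + 4
51 = 12·4 + 3
4 = 1·3 + 1
3 = 3·1 + 0
gcd(208, 2131) = 1, so the inverse exists.
Back-substitute for 1:
1 = 1·4 − 1·3
  = −1·51 + 13·4
  = 13·208 − 53·51
  = −53·2131 + 543·208
So 208⁻¹ ≡ 543 (mod 2131).

543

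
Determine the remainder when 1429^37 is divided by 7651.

Using repeated squaring:
37 in binary is 100101, i.e. 37 = 32 + 4 + 1.
1429^1 ≡ 1429 (mod 7651)
1429^2 ≡ 1429^2 = 2042041 ≡ 6875 (mod 7651)
1429^4 ≡ 6875^2 = 47265625 ≡ 5398 (mod 7651)
1429^8 ≡ 5398^2 = 29138404 ≡ 3396 (mod 7651)
1429^16 ≡ 3396^2 = 11532816 ≡ 2759 (mod 7651)
1429^32 ≡ 2759^2 = 7612081 ≡ 6987 (mod 7651)
1429^37 = 1429^32 × 1429^4 × 1429^1 ≡ 6987 × 5398 × 1429 (mod 7651).
Accumulate the product:
6987 × 5398 = 37715826 ≡ 4047
4047 × 1429 = 5783163 ≡ 6658

6658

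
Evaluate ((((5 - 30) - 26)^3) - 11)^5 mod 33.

1

5 - 30 = -25 ≡ 8 (mod 33)
8 - 26 = -18 ≡ 15 (mod 33)
(15)^3 ≡ 9 (mod 33)
9 - 11 = -2 ≡ 31 (mod 33)
(31)^5 ≡ 1 (mod 33)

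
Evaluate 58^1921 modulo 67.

27

Using repeated squaring:
1921 in binary is 11110000001, i.e. 1921 = 1024 + 512 + 256 + 128 + 1.
58^1 ≡ 58 (mod 67)
58^2 ≡ 58^2 = 3364 ≡ 14 (mod 67)
58^4 ≡ 14^2 = 196 ≡ 62 (mod 67)
58^8 ≡ 62^2 = 3844 ≡ 25 (mod 67)
58^16 ≡ 25^2 = 625 ≡ 22 (mod 67)
58^32 ≡ 22^2 = 484 ≡ 15 (mod 67)
58^64 ≡ 15^2 = 225 ≡ 24 (mod 67)
58^128 ≡ 24^2 = 576 ≡ 40 (mod 67)
58^256 ≡ 40^2 = 1600 ≡ 59 (mod 67)
58^512 ≡ 59^2 = 3481 ≡ 64 (mod 67)
58^1024 ≡ 64^2 = 4096 ≡ 9 (mod 67)
58^1921 = 58^1024 × 58^512 × 58^256 × 58^128 × 58^1 ≡ 9 × 64 × 59 × 40 × 58 (mod 67).
Accumulate the product:
9 × 64 = 576 ≡ 40
40 × 59 = 2360 ≡ 15
15 × 40 = 600 ≡ 64
64 × 58 = 3712 ≡ 27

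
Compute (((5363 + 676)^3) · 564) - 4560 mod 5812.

1360

5363 + 676 = 6039 ≡ 227 (mod 5812)
(227)^3 ≡ 3339 (mod 5812)
3339 · 564 = 1883196 ≡ 108 (mod 5812)
108 - 4560 = -4452 ≡ 1360 (mod 5812)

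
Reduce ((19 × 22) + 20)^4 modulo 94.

6

19 × 22 = 418 ≡ 42 (mod 94)
42 + 20 = 62
(62)^4 ≡ 6 (mod 94)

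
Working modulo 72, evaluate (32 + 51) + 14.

25

32 + 51 = 83 ≡ 11 (mod 72)
11 + 14 = 25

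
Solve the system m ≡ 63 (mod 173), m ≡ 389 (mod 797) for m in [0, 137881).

173⁻¹ mod 797: 173×129 ≡ 1 (mod 797), so 173⁻¹ ≡ 129.
m = 63 + 173×((389 − 63)×129 mod 797) = 63 + 173×610 = 105593.

105593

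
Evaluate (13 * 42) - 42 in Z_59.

13 * 42 = 546 ≡ 15 (mod 59)
15 - 42 = -27 ≡ 32 (mod 59)

32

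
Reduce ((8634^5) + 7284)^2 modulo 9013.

(8634)^5 ≡ 2416 (mod 9013)
2416 + 7284 = 9700 ≡ 687 (mod 9013)
(687)^2 ≡ 3293 (mod 9013)

3293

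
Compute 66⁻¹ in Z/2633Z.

Apply the Euclidean algorithm and back-substitute:
2633 = 39*66 + 59
66 = 1*59 + 7
59 = 8*7 + 3
7 = 2*3 + 1
3 = 3*1 + 0
gcd(66, 2633) = 1, so the inverse exists.
Back-substitute for 1:
1 = 1*7 − 2*3
  = −2*59 + 17*7
  = 17*66 − 19*59
  = −19*2633 + 758*66
So 66⁻¹ ≡ 758 (mod 2633).

758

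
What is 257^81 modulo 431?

249

81 in binary is 1010001, i.e. 81 = 64 + 16 + 1.
257^1 ≡ 257 (mod 431)
257^2 ≡ 257^2 = 66049 ≡ 106 (mod 431)
257^4 ≡ 106^2 = 11236 ≡ 30 (mod 431)
257^8 ≡ 30^2 = 900 ≡ 38 (mod 431)
257^16 ≡ 38^2 = 1444 ≡ 151 (mod 431)
257^32 ≡ 151^2 = 22801 ≡ 389 (mod 431)
257^64 ≡ 389^2 = 151321 ≡ 40 (mod 431)
257^81 = 257^64 × 257^16 × 257^1 ≡ 40 × 151 × 257 (mod 431).
Accumulate the product:
40 × 151 = 6040 ≡ 6
6 × 257 = 1542 ≡ 249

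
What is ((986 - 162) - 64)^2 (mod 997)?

337

986 - 162 = 824
824 - 64 = 760
(760)^2 ≡ 337 (mod 997)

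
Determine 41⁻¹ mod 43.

21

By the extended Euclidean algorithm:
43 = 1×41 + 2
41 = 20×2 + 1
2 = 2×1 + 0
gcd(41, 43) = 1, so the inverse exists.
Back-substitute for 1:
1 = 1×41 − 20×2
  = −20×43 + 21×41
So 41⁻¹ ≡ 21 (mod 43).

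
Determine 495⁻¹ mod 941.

941 = 1*495 + 446
495 = 1*446 + 49
446 = 9*49 + 5
49 = 9*5 + 4
5 = 1*4 + 1
4 = 4*1 + 0
gcd(495, 941) = 1, so the inverse exists.
Back-substitute for 1:
1 = 1*5 − 1*4
  = −1*49 + 10*5
  = 10*446 − 91*49
  = −91*495 + 101*446
  = 101*941 − 192*495
So 495⁻¹ ≡ −192 ≡ 749 (mod 941).

749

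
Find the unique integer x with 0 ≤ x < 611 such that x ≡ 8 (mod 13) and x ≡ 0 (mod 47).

47

13⁻¹ mod 47: 13·29 ≡ 1 (mod 47), so 13⁻¹ ≡ 29.
x = 8 + 13·((0 − 8)·29 mod 47) = 8 + 13·3 = 47.
Check: 47 mod 13 = 8, 47 mod 47 = 0. ✓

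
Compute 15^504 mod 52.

1

By square-and-multiply:
504 in binary is 111111000, i.e. 504 = 256 + 128 + 64 + 32 + 16 + 8.
15^1 ≡ 15 (mod 52)
15^2 ≡ 15^2 = 225 ≡ 17 (mod 52)
15^4 ≡ 17^2 = 289 ≡ 29 (mod 52)
15^8 ≡ 29^2 = 841 ≡ 9 (mod 52)
15^16 ≡ 9^2 = 81 ≡ 29 (mod 52)
15^32 ≡ 29^2 = 841 ≡ 9 (mod 52)
15^64 ≡ 9^2 = 81 ≡ 29 (mod 52)
15^128 ≡ 29^2 = 841 ≡ 9 (mod 52)
15^256 ≡ 9^2 = 81 ≡ 29 (mod 52)
15^504 = 15^256 * 15^128 * 15^64 * 15^32 * 15^16 * 15^8 ≡ 29 * 9 * 29 * 9 * 29 * 9 (mod 52).
Accumulate the product:
29 * 9 = 261 ≡ 1
1 * 29 = 29
29 * 9 = 261 ≡ 1
1 * 29 = 29
29 * 9 = 261 ≡ 1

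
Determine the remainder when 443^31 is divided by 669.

By square-and-multiply:
443^1 ≡ 443 (mod 669)
443^2 ≡ 443^2 = 196249 ≡ 232 (mod 669)
443^4 ≡ 232^2 = 53824 ≡ 304 (mod 669)
443^8 ≡ 304^2 = 92416 ≡ 94 (mod 669)
443^16 ≡ 94^2 = 8836 ≡ 139 (mod 669)
443^31 = 443^16 * 443^8 * 443^4 * 443^2 * 443^1 ≡ 139 * 94 * 304 * 232 * 443 (mod 669).
Accumulate the product:
139 * 94 = 13066 ≡ 355
355 * 304 = 107920 ≡ 211
211 * 232 = 48952 ≡ 115
115 * 443 = 50945 ≡ 101

101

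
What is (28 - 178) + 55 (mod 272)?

28 - 178 = -150 ≡ 122 (mod 272)
122 + 55 = 177

177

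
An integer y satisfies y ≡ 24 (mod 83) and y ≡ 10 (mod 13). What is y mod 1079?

439

83⁻¹ mod 13: 83·8 ≡ 1 (mod 13), so 83⁻¹ ≡ 8.
y = 24 + 83·((10 − 24)·8 mod 13) = 24 + 83·5 = 439.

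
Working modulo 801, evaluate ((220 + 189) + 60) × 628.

220 + 189 = 409
409 + 60 = 469
469 × 628 = 294532 ≡ 565 (mod 801)

565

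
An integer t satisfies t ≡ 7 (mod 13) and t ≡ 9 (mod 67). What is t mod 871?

13⁻¹ mod 67: 13×31 ≡ 1 (mod 67), so 13⁻¹ ≡ 31.
t = 7 + 13×((9 − 7)×31 mod 67) = 7 + 13×62 = 813.

813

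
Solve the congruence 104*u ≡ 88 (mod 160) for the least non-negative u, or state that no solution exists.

7

gcd(104, 160) = 8, and 8 | 88, so solutions exist.
Divide through by 8: 13*u = 11 (mod 20).
13⁻¹ ≡ 17 (mod 20).
u ≡ 17*11 ≡ 7 (mod 20).
The smallest non-negative solution is u = 7.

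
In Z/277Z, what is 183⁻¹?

277 = 1×183 + 94
183 = 1×94 + 89
94 = 1×89 + 5
89 = 17×5 + 4
5 = 1×4 + 1
4 = 4×1 + 0
gcd(183, 277) = 1, so the inverse exists.
Bézout: 1 = 37×277 − 56×183.
So 183⁻¹ ≡ −56 ≡ 221 (mod 277).

221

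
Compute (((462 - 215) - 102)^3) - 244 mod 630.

462 - 215 = 247
247 - 102 = 145
(145)^3 ≡ 55 (mod 630)
55 - 244 = -189 ≡ 441 (mod 630)

441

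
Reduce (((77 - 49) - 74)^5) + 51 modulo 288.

275

77 - 49 = 28
28 - 74 = -46 ≡ 242 (mod 288)
(242)^5 ≡ 224 (mod 288)
224 + 51 = 275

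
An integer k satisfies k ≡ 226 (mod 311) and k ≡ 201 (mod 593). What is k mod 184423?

311⁻¹ mod 593: 311×225 ≡ 1 (mod 593), so 311⁻¹ ≡ 225.
k = 226 + 311×((201 − 226)×225 mod 593) = 226 + 311×305 = 95081.
Check: 95081 mod 311 = 226, 95081 mod 593 = 201. ✓

95081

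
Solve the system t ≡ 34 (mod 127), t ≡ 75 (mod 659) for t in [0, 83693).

79155

127⁻¹ mod 659: 127*192 ≡ 1 (mod 659), so 127⁻¹ ≡ 192.
t = 34 + 127*((75 − 34)*192 mod 659) = 34 + 127*623 = 79155.
Check: 79155 mod 127 = 34, 79155 mod 659 = 75. ✓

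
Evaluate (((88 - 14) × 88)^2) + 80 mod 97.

55

88 - 14 = 74
74 × 88 = 6512 ≡ 13 (mod 97)
(13)^2 ≡ 72 (mod 97)
72 + 80 = 152 ≡ 55 (mod 97)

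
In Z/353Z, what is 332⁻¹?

Run the extended Euclidean algorithm:
353 = 1*332 + 21
332 = 15*21 + 17
21 = 1*17 + 4
17 = 4*4 + 1
4 = 4*1 + 0
gcd(332, 353) = 1, so the inverse exists.
Back-substitute for 1:
1 = 1*17 − 4*4
  = −4*21 + 5*17
  = 5*332 − 79*21
  = −79*353 + 84*332
So 332⁻¹ ≡ 84 (mod 353).

84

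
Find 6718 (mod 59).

6718 = 113×59 + 51, so 6718 ≡ 51 (mod 59).

51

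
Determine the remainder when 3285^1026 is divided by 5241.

3621

By square-and-multiply:
1026 in binary is 10000000010, i.e. 1026 = 1024 + 2.
3285^1 ≡ 3285 (mod 5241)
3285^2 ≡ 3285^2 = 10791225 ≡ 6 (mod 5241)
3285^4 ≡ 6^2 = 36 (mod 5241)
3285^8 ≡ 36^2 = 1296 (mod 5241)
3285^16 ≡ 1296^2 = 1679616 ≡ 2496 (mod 5241)
3285^32 ≡ 2496^2 = 6230016 ≡ 3708 (mod 5241)
3285^64 ≡ 3708^2 = 13749264 ≡ 2121 (mod 5241)
3285^128 ≡ 2121^2 = 4498641 ≡ 1863 (mod 5241)
3285^256 ≡ 1863^2 = 3470769 ≡ 1227 (mod 5241)
3285^512 ≡ 1227^2 = 1505529 ≡ 1362 (mod 5241)
3285^1024 ≡ 1362^2 = 1855044 ≡ 4971 (mod 5241)
3285^1026 = 3285^1024 · 3285^2 ≡ 4971 · 6 (mod 5241).
4971 · 6 = 29826 ≡ 3621 (mod 5241).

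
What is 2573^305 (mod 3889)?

2322

305 in binary is 100110001, i.e. 305 = 256 + 32 + 16 + 1.
2573^1 ≡ 2573 (mod 3889)
2573^2 ≡ 2573^2 = 6620329 ≡ 1251 (mod 3889)
2573^4 ≡ 1251^2 = 1565001 ≡ 1623 (mod 3889)
2573^8 ≡ 1623^2 = 2634129 ≡ 1276 (mod 3889)
2573^16 ≡ 1276^2 = 1628176 ≡ 2574 (mod 3889)
2573^32 ≡ 2574^2 = 6625476 ≡ 2509 (mod 3889)
2573^64 ≡ 2509^2 = 6295081 ≡ 2679 (mod 3889)
2573^128 ≡ 2679^2 = 7177041 ≡ 1836 (mod 3889)
2573^256 ≡ 1836^2 = 3370896 ≡ 3022 (mod 3889)
2573^305 = 2573^256 · 2573^32 · 2573^16 · 2573^1 ≡ 3022 · 2509 · 2574 · 2573 (mod 3889).
Accumulate the product:
3022 · 2509 = 7582198 ≡ 2537
2537 · 2574 = 6530238 ≡ 607
607 · 2573 = 1561811 ≡ 2322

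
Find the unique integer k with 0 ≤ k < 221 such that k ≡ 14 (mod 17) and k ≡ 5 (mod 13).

17⁻¹ mod 13: 17*10 ≡ 1 (mod 13), so 17⁻¹ ≡ 10.
k = 14 + 17*((5 − 14)*10 mod 13) = 14 + 17*1 = 31.

31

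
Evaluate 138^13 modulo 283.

Using repeated squaring:
138^1 ≡ 138 (mod 283)
138^2 ≡ 138^2 = 19044 ≡ 83 (mod 283)
138^4 ≡ 83^2 = 6889 ≡ 97 (mod 283)
138^8 ≡ 97^2 = 9409 ≡ 70 (mod 283)
138^13 = 138^8 × 138^4 × 138^1 ≡ 70 × 97 × 138 (mod 283).
Accumulate the product:
70 × 97 = 6790 ≡ 281
281 × 138 = 38778 ≡ 7

7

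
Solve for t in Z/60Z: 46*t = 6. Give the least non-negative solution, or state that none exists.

21

gcd(46, 60) = 2, and 2 | 6, so solutions exist.
Divide through by 2: 23*t ≡ 3 mod 30.
23⁻¹ ≡ 17 (mod 30).
t ≡ 17*3 ≡ 21 (mod 30).
The smallest non-negative solution is t = 21.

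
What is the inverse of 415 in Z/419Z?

419 = 1*415 + 4
415 = 103*4 + 3
4 = 1*3 + 1
3 = 3*1 + 0
gcd(415, 419) = 1, so the inverse exists.
Bézout: 1 = 104*419 − 105*415.
So 415⁻¹ ≡ −105 ≡ 314 (mod 419).

314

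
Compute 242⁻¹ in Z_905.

By the extended Euclidean algorithm:
905 = 3*242 + 179
242 = 1*179 + 63
179 = 2*63 + 53
63 = 1*53 + 10
53 = 5*10 + 3
10 = 3*3 + 1
3 = 3*1 + 0
gcd(242, 905) = 1, so the inverse exists.
Back-substitute for 1:
1 = 1*10 − 3*3
  = −3*53 + 16*10
  = 16*63 − 19*53
  = −19*179 + 54*63
  = 54*242 − 73*179
  = −73*905 + 273*242
So 242⁻¹ ≡ 273 (mod 905).

273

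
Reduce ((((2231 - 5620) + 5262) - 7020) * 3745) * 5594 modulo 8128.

2231 - 5620 = -3389 ≡ 4739 (mod 8128)
4739 + 5262 = 10001 ≡ 1873 (mod 8128)
1873 - 7020 = -5147 ≡ 2981 (mod 8128)
2981 * 3745 = 11163845 ≡ 4101 (mod 8128)
4101 * 5594 = 22940994 ≡ 3778 (mod 8128)

3778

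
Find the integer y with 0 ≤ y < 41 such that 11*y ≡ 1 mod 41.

15

41 = 3*11 + 8
11 = 1*8 + 3
8 = 2*3 + 2
3 = 1*2 + 1
2 = 2*1 + 0
gcd(11, 41) = 1, so the inverse exists.
Back-substitute for 1:
1 = 1*3 − 1*2
  = −1*8 + 3*3
  = 3*11 − 4*8
  = −4*41 + 15*11
So 11⁻¹ ≡ 15 (mod 41).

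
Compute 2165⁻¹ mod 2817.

1577

Run the extended Euclidean algorithm:
2817 = 1*2165 + 652
2165 = 3*652 + 209
652 = 3*209 + 25
209 = 8*25 + 9
25 = 2*9 + 7
9 = 1*7 + 2
7 = 3*2 + 1
2 = 2*1 + 0
gcd(2165, 2817) = 1, so the inverse exists.
Bézout: 1 = 953*2817 − 1240*2165.
So 2165⁻¹ ≡ −1240 ≡ 1577 (mod 2817).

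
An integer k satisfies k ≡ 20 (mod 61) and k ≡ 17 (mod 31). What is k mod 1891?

203

61⁻¹ mod 31: 61×30 ≡ 1 (mod 31), so 61⁻¹ ≡ 30.
k = 20 + 61×((17 − 20)×30 mod 31) = 20 + 61×3 = 203.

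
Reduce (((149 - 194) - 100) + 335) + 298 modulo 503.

149 - 194 = -45 ≡ 458 (mod 503)
458 - 100 = 358
358 + 335 = 693 ≡ 190 (mod 503)
190 + 298 = 488

488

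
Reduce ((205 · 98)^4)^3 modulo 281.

49

205 · 98 = 20090 ≡ 139 (mod 281)
(139)^4 ≡ 128 (mod 281)
(128)^3 ≡ 49 (mod 281)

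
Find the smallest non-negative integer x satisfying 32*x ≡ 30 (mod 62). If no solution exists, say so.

gcd(32, 62) = 2, and 2 | 30, so solutions exist.
Divide through by 2: 16*x ≡ 15 mod 31.
16⁻¹ ≡ 2 (mod 31).
x ≡ 2*15 ≡ 30 (mod 31).
The smallest non-negative solution is x = 30.

30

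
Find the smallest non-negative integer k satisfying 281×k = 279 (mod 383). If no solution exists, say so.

369

gcd(281, 383) = 1, so a unique solution mod 383 exists.
281⁻¹ ≡ 199 (mod 383).
k ≡ 199×279 ≡ 369 (mod 383).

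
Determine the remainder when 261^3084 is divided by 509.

261^1 ≡ 261 (mod 509)
261^2 ≡ 261^2 = 68121 ≡ 424 (mod 509)
261^4 ≡ 424^2 = 179776 ≡ 99 (mod 509)
261^8 ≡ 99^2 = 9801 ≡ 130 (mod 509)
261^16 ≡ 130^2 = 16900 ≡ 103 (mod 509)
261^32 ≡ 103^2 = 10609 ≡ 429 (mod 509)
261^64 ≡ 429^2 = 184041 ≡ 292 (mod 509)
261^128 ≡ 292^2 = 85264 ≡ 261 (mod 509)
261^256 ≡ 261^2 = 68121 ≡ 424 (mod 509)
261^512 ≡ 424^2 = 179776 ≡ 99 (mod 509)
261^1024 ≡ 99^2 = 9801 ≡ 130 (mod 509)
261^2048 ≡ 130^2 = 16900 ≡ 103 (mod 509)
261^3084 = 261^2048 * 261^1024 * 261^8 * 261^4 ≡ 103 * 130 * 130 * 99 (mod 509).
Accumulate the product:
103 * 130 = 13390 ≡ 156
156 * 130 = 20280 ≡ 429
429 * 99 = 42471 ≡ 224

224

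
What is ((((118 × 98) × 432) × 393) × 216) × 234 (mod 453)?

118 × 98 = 11564 ≡ 239 (mod 453)
239 × 432 = 103248 ≡ 417 (mod 453)
417 × 393 = 163881 ≡ 348 (mod 453)
348 × 216 = 75168 ≡ 423 (mod 453)
423 × 234 = 98982 ≡ 228 (mod 453)

228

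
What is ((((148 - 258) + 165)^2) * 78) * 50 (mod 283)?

148 - 258 = -110 ≡ 173 (mod 283)
173 + 165 = 338 ≡ 55 (mod 283)
(55)^2 ≡ 195 (mod 283)
195 * 78 = 15210 ≡ 211 (mod 283)
211 * 50 = 10550 ≡ 79 (mod 283)

79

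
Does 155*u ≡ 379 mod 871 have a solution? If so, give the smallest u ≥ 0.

gcd(155, 871) = 1, so a unique solution mod 871 exists.
155⁻¹ ≡ 753 (mod 871).
u ≡ 753*379 ≡ 570 (mod 871).

570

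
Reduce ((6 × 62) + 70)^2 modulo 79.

6 × 62 = 372 ≡ 56 (mod 79)
56 + 70 = 126 ≡ 47 (mod 79)
(47)^2 ≡ 76 (mod 79)

76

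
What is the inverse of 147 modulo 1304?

275

1304 = 8*147 + 128
147 = 1*128 + 19
128 = 6*19 + 14
19 = 1*14 + 5
14 = 2*5 + 4
5 = 1*4 + 1
4 = 4*1 + 0
gcd(147, 1304) = 1, so the inverse exists.
Bézout: 1 = −31*1304 + 275*147.
So 147⁻¹ ≡ 275 (mod 1304).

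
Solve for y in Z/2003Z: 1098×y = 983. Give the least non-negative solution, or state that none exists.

1816

gcd(1098, 2003) = 1, so a unique solution mod 2003 exists.
1098⁻¹ ≡ 768 (mod 2003).
y ≡ 768×983 ≡ 1816 (mod 2003).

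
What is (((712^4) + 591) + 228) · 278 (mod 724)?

(712)^4 ≡ 464 (mod 724)
464 + 591 = 1055 ≡ 331 (mod 724)
331 + 228 = 559
559 · 278 = 155402 ≡ 466 (mod 724)

466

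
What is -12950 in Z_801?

-12950 = -17*801 + 667, so -12950 ≡ 667 (mod 801).

667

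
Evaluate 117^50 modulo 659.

Compute successive squares:
50 in binary is 110010, i.e. 50 = 32 + 16 + 2.
117^1 ≡ 117 (mod 659)
117^2 ≡ 117^2 = 13689 ≡ 509 (mod 659)
117^4 ≡ 509^2 = 259081 ≡ 94 (mod 659)
117^8 ≡ 94^2 = 8836 ≡ 269 (mod 659)
117^16 ≡ 269^2 = 72361 ≡ 530 (mod 659)
117^32 ≡ 530^2 = 280900 ≡ 166 (mod 659)
117^50 = 117^32 * 117^16 * 117^2 ≡ 166 * 530 * 509 (mod 659).
Accumulate the product:
166 * 530 = 87980 ≡ 333
333 * 509 = 169497 ≡ 134

134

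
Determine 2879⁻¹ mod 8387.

By the extended Euclidean algorithm:
8387 = 2·2879 + 2629
2879 = 1·2629 + 250
2629 = 10·250 + 129
250 = 1·129 + 121
129 = 1·121 + 8
121 = 15·8 + 1
8 = 8·1 + 0
gcd(2879, 8387) = 1, so the inverse exists.
Back-substitute for 1:
1 = 1·121 − 15·8
  = −15·129 + 16·121
  = 16·250 − 31·129
  = −31·2629 + 326·250
  = 326·2879 − 357·2629
  = −357·8387 + 1040·2879
So 2879⁻¹ ≡ 1040 (mod 8387).

1040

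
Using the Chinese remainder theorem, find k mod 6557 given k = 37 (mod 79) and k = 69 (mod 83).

79⁻¹ mod 83: 79*62 ≡ 1 (mod 83), so 79⁻¹ ≡ 62.
k = 37 + 79*((69 − 37)*62 mod 83) = 37 + 79*75 = 5962.
Check: 5962 mod 79 = 37, 5962 mod 83 = 69. ✓

5962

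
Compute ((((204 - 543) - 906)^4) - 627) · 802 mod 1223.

204 - 543 = -339 ≡ 884 (mod 1223)
884 - 906 = -22 ≡ 1201 (mod 1223)
(1201)^4 ≡ 663 (mod 1223)
663 - 627 = 36
36 · 802 = 28872 ≡ 743 (mod 1223)

743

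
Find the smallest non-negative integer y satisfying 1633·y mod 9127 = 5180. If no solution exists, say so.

8398

gcd(1633, 9127) = 1, so a unique solution mod 9127 exists.
1633⁻¹ ≡ 6461 (mod 9127).
y ≡ 6461·5180 ≡ 8398 (mod 9127).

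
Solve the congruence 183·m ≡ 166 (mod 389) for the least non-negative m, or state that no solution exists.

290

gcd(183, 389) = 1, so a unique solution mod 389 exists.
183⁻¹ ≡ 372 (mod 389).
m ≡ 372·166 ≡ 290 (mod 389).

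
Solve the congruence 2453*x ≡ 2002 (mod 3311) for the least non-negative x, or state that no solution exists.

gcd(2453, 3311) = 11, and 11 | 2002, so solutions exist.
Divide through by 11: 223*x ≡ 182 mod 301.
223⁻¹ ≡ 27 (mod 301).
x ≡ 27*182 ≡ 98 (mod 301).
The smallest non-negative solution is x = 98.

98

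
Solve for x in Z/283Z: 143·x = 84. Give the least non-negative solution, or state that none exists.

56

gcd(143, 283) = 1, so a unique solution mod 283 exists.
143⁻¹ ≡ 95 (mod 283).
x ≡ 95·84 ≡ 56 (mod 283).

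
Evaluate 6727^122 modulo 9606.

5959

122 in binary is 1111010, i.e. 122 = 64 + 32 + 16 + 8 + 2.
6727^1 ≡ 6727 (mod 9606)
6727^2 ≡ 6727^2 = 45252529 ≡ 8269 (mod 9606)
6727^4 ≡ 8269^2 = 68376361 ≡ 853 (mod 9606)
6727^8 ≡ 853^2 = 727609 ≡ 7159 (mod 9606)
6727^16 ≡ 7159^2 = 51251281 ≡ 3271 (mod 9606)
6727^32 ≡ 3271^2 = 10699441 ≡ 7963 (mod 9606)
6727^64 ≡ 7963^2 = 63409369 ≡ 163 (mod 9606)
6727^122 = 6727^64 * 6727^32 * 6727^16 * 6727^8 * 6727^2 ≡ 163 * 7963 * 3271 * 7159 * 8269 (mod 9606).
Accumulate the product:
163 * 7963 = 1297969 ≡ 1159
1159 * 3271 = 3791089 ≡ 6325
6325 * 7159 = 45280675 ≡ 7597
7597 * 8269 = 62819593 ≡ 5959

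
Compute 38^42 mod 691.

42 in binary is 101010, i.e. 42 = 32 + 8 + 2.
38^1 ≡ 38 (mod 691)
38^2 ≡ 38^2 = 1444 ≡ 62 (mod 691)
38^4 ≡ 62^2 = 3844 ≡ 389 (mod 691)
38^8 ≡ 389^2 = 151321 ≡ 683 (mod 691)
38^16 ≡ 683^2 = 466489 ≡ 64 (mod 691)
38^32 ≡ 64^2 = 4096 ≡ 641 (mod 691)
38^42 = 38^32 * 38^8 * 38^2 ≡ 641 * 683 * 62 (mod 691).
Accumulate the product:
641 * 683 = 437803 ≡ 400
400 * 62 = 24800 ≡ 615

615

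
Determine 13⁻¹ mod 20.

17

By the extended Euclidean algorithm:
20 = 1×13 + 7
13 = 1×7 + 6
7 = 1×6 + 1
6 = 6×1 + 0
gcd(13, 20) = 1, so the inverse exists.
Bézout: 1 = 2×20 − 3×13.
So 13⁻¹ ≡ −3 ≡ 17 (mod 20).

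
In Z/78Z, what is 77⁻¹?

77

Run the extended Euclidean algorithm:
78 = 1*77 + 1
77 = 77*1 + 0
gcd(77, 78) = 1, so the inverse exists.
Bézout: 1 = 1*78 − 1*77.
So 77⁻¹ ≡ −1 ≡ 77 (mod 78).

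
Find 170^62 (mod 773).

Using repeated squaring:
62 in binary is 111110, i.e. 62 = 32 + 16 + 8 + 4 + 2.
170^1 ≡ 170 (mod 773)
170^2 ≡ 170^2 = 28900 ≡ 299 (mod 773)
170^4 ≡ 299^2 = 89401 ≡ 506 (mod 773)
170^8 ≡ 506^2 = 256036 ≡ 173 (mod 773)
170^16 ≡ 173^2 = 29929 ≡ 555 (mod 773)
170^32 ≡ 555^2 = 308025 ≡ 371 (mod 773)
170^62 = 170^32 × 170^16 × 170^8 × 170^4 × 170^2 ≡ 371 × 555 × 173 × 506 × 299 (mod 773).
Accumulate the product:
371 × 555 = 205905 ≡ 287
287 × 173 = 49651 ≡ 179
179 × 506 = 90574 ≡ 133
133 × 299 = 39767 ≡ 344

344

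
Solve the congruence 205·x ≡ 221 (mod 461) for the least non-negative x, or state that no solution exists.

gcd(205, 461) = 1, so a unique solution mod 461 exists.
205⁻¹ ≡ 9 (mod 461).
x ≡ 9·221 ≡ 145 (mod 461).

145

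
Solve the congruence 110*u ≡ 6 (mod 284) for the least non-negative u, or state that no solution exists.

gcd(110, 284) = 2, and 2 | 6, so solutions exist.
Divide through by 2: 55*u ≡ 3 (mod 142).
55⁻¹ ≡ 31 (mod 142).
u ≡ 31*3 ≡ 93 (mod 142).
The smallest non-negative solution is u = 93.

93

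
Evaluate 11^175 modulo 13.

2

175 in binary is 10101111, i.e. 175 = 128 + 32 + 8 + 4 + 2 + 1.
11^1 ≡ 11 (mod 13)
11^2 ≡ 11^2 = 121 ≡ 4 (mod 13)
11^4 ≡ 4^2 = 16 ≡ 3 (mod 13)
11^8 ≡ 3^2 = 9 (mod 13)
11^16 ≡ 9^2 = 81 ≡ 3 (mod 13)
11^32 ≡ 3^2 = 9 (mod 13)
11^64 ≡ 9^2 = 81 ≡ 3 (mod 13)
11^128 ≡ 3^2 = 9 (mod 13)
11^175 = 11^128 * 11^32 * 11^8 * 11^4 * 11^2 * 11^1 ≡ 9 * 9 * 9 * 3 * 4 * 11 (mod 13).
Accumulate the product:
9 * 9 = 81 ≡ 3
3 * 9 = 27 ≡ 1
1 * 3 = 3
3 * 4 = 12
12 * 11 = 132 ≡ 2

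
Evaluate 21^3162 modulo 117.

90

3162 in binary is 110001011010, i.e. 3162 = 2048 + 1024 + 64 + 16 + 8 + 2.
21^1 ≡ 21 (mod 117)
21^2 ≡ 21^2 = 441 ≡ 90 (mod 117)
21^4 ≡ 90^2 = 8100 ≡ 27 (mod 117)
21^8 ≡ 27^2 = 729 ≡ 27 (mod 117)
21^16 ≡ 27^2 = 729 ≡ 27 (mod 117)
21^32 ≡ 27^2 = 729 ≡ 27 (mod 117)
21^64 ≡ 27^2 = 729 ≡ 27 (mod 117)
21^128 ≡ 27^2 = 729 ≡ 27 (mod 117)
21^256 ≡ 27^2 = 729 ≡ 27 (mod 117)
21^512 ≡ 27^2 = 729 ≡ 27 (mod 117)
21^1024 ≡ 27^2 = 729 ≡ 27 (mod 117)
21^2048 ≡ 27^2 = 729 ≡ 27 (mod 117)
21^3162 = 21^2048 · 21^1024 · 21^64 · 21^16 · 21^8 · 21^2 ≡ 27 · 27 · 27 · 27 · 27 · 90 (mod 117).
Accumulate the product:
27 · 27 = 729 ≡ 27
27 · 27 = 729 ≡ 27
27 · 27 = 729 ≡ 27
27 · 27 = 729 ≡ 27
27 · 90 = 2430 ≡ 90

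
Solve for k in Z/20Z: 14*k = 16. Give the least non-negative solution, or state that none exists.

gcd(14, 20) = 2, and 2 | 16, so solutions exist.
Divide through by 2: 7*k mod 10 = 8.
7⁻¹ ≡ 3 (mod 10).
k ≡ 3*8 ≡ 4 (mod 10).
The smallest non-negative solution is k = 4.

4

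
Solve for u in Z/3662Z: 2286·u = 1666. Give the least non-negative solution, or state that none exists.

gcd(2286, 3662) = 2, and 2 | 1666, so solutions exist.
Divide through by 2: 1143·u mod 1831 = 833.
1143⁻¹ ≡ 998 (mod 1831).
u ≡ 998·833 ≡ 60 (mod 1831).
The smallest non-negative solution is u = 60.

60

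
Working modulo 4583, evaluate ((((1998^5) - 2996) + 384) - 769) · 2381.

(1998)^5 ≡ 1511 (mod 4583)
1511 - 2996 = -1485 ≡ 3098 (mod 4583)
3098 + 384 = 3482
3482 - 769 = 2713
2713 · 2381 = 6459653 ≡ 2206 (mod 4583)

2206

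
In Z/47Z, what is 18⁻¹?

Run the extended Euclidean algorithm:
47 = 2·18 + 11
18 = 1·11 + 7
11 = 1·7 + 4
7 = 1·4 + 3
4 = 1·3 + 1
3 = 3·1 + 0
gcd(18, 47) = 1, so the inverse exists.
Back-substitute for 1:
1 = 1·4 − 1·3
  = −1·7 + 2·4
  = 2·11 − 3·7
  = −3·18 + 5·11
  = 5·47 − 13·18
So 18⁻¹ ≡ −13 ≡ 34 (mod 47).

34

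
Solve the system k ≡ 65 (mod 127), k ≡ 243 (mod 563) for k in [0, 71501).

3621

127⁻¹ mod 563: 127·133 ≡ 1 (mod 563), so 127⁻¹ ≡ 133.
k = 65 + 127·((243 − 65)·133 mod 563) = 65 + 127·28 = 3621.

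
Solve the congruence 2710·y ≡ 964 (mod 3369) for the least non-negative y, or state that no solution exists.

gcd(2710, 3369) = 1, so a unique solution mod 3369 exists.
2710⁻¹ ≡ 2413 (mod 3369).
y ≡ 2413·964 ≡ 1522 (mod 3369).

1522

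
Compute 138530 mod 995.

225

138530 = 139×995 + 225, so 138530 ≡ 225 (mod 995).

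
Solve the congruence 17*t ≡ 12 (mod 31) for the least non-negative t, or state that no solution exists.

8

gcd(17, 31) = 1, so a unique solution mod 31 exists.
17⁻¹ ≡ 11 (mod 31).
t ≡ 11*12 ≡ 8 (mod 31).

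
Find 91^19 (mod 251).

By square-and-multiply:
19 in binary is 10011, i.e. 19 = 16 + 2 + 1.
91^1 ≡ 91 (mod 251)
91^2 ≡ 91^2 = 8281 ≡ 249 (mod 251)
91^4 ≡ 249^2 = 62001 ≡ 4 (mod 251)
91^8 ≡ 4^2 = 16 (mod 251)
91^16 ≡ 16^2 = 256 ≡ 5 (mod 251)
91^19 = 91^16 * 91^2 * 91^1 ≡ 5 * 249 * 91 (mod 251).
Accumulate the product:
5 * 249 = 1245 ≡ 241
241 * 91 = 21931 ≡ 94

94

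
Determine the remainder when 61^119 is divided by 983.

570

Compute successive squares:
119 in binary is 1110111, i.e. 119 = 64 + 32 + 16 + 4 + 2 + 1.
61^1 ≡ 61 (mod 983)
61^2 ≡ 61^2 = 3721 ≡ 772 (mod 983)
61^4 ≡ 772^2 = 595984 ≡ 286 (mod 983)
61^8 ≡ 286^2 = 81796 ≡ 207 (mod 983)
61^16 ≡ 207^2 = 42849 ≡ 580 (mod 983)
61^32 ≡ 580^2 = 336400 ≡ 214 (mod 983)
61^64 ≡ 214^2 = 45796 ≡ 578 (mod 983)
61^119 = 61^64 * 61^32 * 61^16 * 61^4 * 61^2 * 61^1 ≡ 578 * 214 * 580 * 286 * 772 * 61 (mod 983).
Accumulate the product:
578 * 214 = 123692 ≡ 817
817 * 580 = 473860 ≡ 54
54 * 286 = 15444 ≡ 699
699 * 772 = 539628 ≡ 944
944 * 61 = 57584 ≡ 570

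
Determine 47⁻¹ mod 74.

74 = 1·47 + 27
47 = 1·27 + 20
27 = 1·20 + 7
20 = 2·7 + 6
7 = 1·6 + 1
6 = 6·1 + 0
gcd(47, 74) = 1, so the inverse exists.
Bézout: 1 = 7·74 − 11·47.
So 47⁻¹ ≡ −11 ≡ 63 (mod 74).

63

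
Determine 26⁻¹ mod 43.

By the extended Euclidean algorithm:
43 = 1·26 + 17
26 = 1·17 + 9
17 = 1·9 + 8
9 = 1·8 + 1
8 = 8·1 + 0
gcd(26, 43) = 1, so the inverse exists.
Bézout: 1 = −3·43 + 5·26.
So 26⁻¹ ≡ 5 (mod 43).

5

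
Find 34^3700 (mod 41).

3700 in binary is 111001110100, i.e. 3700 = 2048 + 1024 + 512 + 64 + 32 + 16 + 4.
34^1 ≡ 34 (mod 41)
34^2 ≡ 34^2 = 1156 ≡ 8 (mod 41)
34^4 ≡ 8^2 = 64 ≡ 23 (mod 41)
34^8 ≡ 23^2 = 529 ≡ 37 (mod 41)
34^16 ≡ 37^2 = 1369 ≡ 16 (mod 41)
34^32 ≡ 16^2 = 256 ≡ 10 (mod 41)
34^64 ≡ 10^2 = 100 ≡ 18 (mod 41)
34^128 ≡ 18^2 = 324 ≡ 37 (mod 41)
34^256 ≡ 37^2 = 1369 ≡ 16 (mod 41)
34^512 ≡ 16^2 = 256 ≡ 10 (mod 41)
34^1024 ≡ 10^2 = 100 ≡ 18 (mod 41)
34^2048 ≡ 18^2 = 324 ≡ 37 (mod 41)
34^3700 = 34^2048 × 34^1024 × 34^512 × 34^64 × 34^32 × 34^16 × 34^4 ≡ 37 × 18 × 10 × 18 × 10 × 16 × 23 (mod 41).
Accumulate the product:
37 × 18 = 666 ≡ 10
10 × 10 = 100 ≡ 18
18 × 18 = 324 ≡ 37
37 × 10 = 370 ≡ 1
1 × 16 = 16
16 × 23 = 368 ≡ 40

40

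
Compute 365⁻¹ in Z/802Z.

802 = 2*365 + 72
365 = 5*72 + 5
72 = 14*5 + 2
5 = 2*2 + 1
2 = 2*1 + 0
gcd(365, 802) = 1, so the inverse exists.
Bézout: 1 = −147*802 + 323*365.
So 365⁻¹ ≡ 323 (mod 802).

323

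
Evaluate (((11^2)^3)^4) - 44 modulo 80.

(11)^2 ≡ 41 (mod 80)
(41)^3 ≡ 41 (mod 80)
(41)^4 ≡ 1 (mod 80)
1 - 44 = -43 ≡ 37 (mod 80)

37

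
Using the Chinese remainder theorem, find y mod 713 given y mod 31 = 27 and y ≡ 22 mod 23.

31⁻¹ mod 23: 31*3 ≡ 1 (mod 23), so 31⁻¹ ≡ 3.
y = 27 + 31*((22 − 27)*3 mod 23) = 27 + 31*8 = 275.

275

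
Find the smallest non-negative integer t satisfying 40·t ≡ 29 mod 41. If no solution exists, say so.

12

gcd(40, 41) = 1, so a unique solution mod 41 exists.
40⁻¹ ≡ 40 (mod 41).
t ≡ 40·29 ≡ 12 (mod 41).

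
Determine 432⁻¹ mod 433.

Run the extended Euclidean algorithm:
433 = 1*432 + 1
432 = 432*1 + 0
gcd(432, 433) = 1, so the inverse exists.
Back-substitute for 1:
1 = 1*433 − 1*432
So 432⁻¹ ≡ −1 ≡ 432 (mod 433).

432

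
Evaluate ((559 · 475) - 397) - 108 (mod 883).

120

559 · 475 = 265525 ≡ 625 (mod 883)
625 - 397 = 228
228 - 108 = 120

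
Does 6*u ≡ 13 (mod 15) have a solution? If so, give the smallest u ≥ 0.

gcd(6, 15) = 3, and 3 does not divide 13.
So the congruence has no solution.

no solution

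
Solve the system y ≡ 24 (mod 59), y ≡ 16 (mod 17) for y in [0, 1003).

968

59⁻¹ mod 17: 59*15 ≡ 1 (mod 17), so 59⁻¹ ≡ 15.
y = 24 + 59*((16 − 24)*15 mod 17) = 24 + 59*16 = 968.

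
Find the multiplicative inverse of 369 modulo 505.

505 = 1×369 + 136
369 = 2×136 + 97
136 = 1×97 + 39
97 = 2×39 + 19
39 = 2×19 + 1
19 = 19×1 + 0
gcd(369, 505) = 1, so the inverse exists.
Back-substitute for 1:
1 = 1×39 − 2×19
  = −2×97 + 5×39
  = 5×136 − 7×97
  = −7×369 + 19×136
  = 19×505 − 26×369
So 369⁻¹ ≡ −26 ≡ 479 (mod 505).

479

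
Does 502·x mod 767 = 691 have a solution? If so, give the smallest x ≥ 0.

556

gcd(502, 767) = 1, so a unique solution mod 767 exists.
502⁻¹ ≡ 356 (mod 767).
x ≡ 356·691 ≡ 556 (mod 767).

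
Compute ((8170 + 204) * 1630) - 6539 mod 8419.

8170 + 204 = 8374
8374 * 1630 = 13649620 ≡ 2421 (mod 8419)
2421 - 6539 = -4118 ≡ 4301 (mod 8419)

4301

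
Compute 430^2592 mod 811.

500

Compute successive squares:
430^1 ≡ 430 (mod 811)
430^2 ≡ 430^2 = 184900 ≡ 803 (mod 811)
430^4 ≡ 803^2 = 644809 ≡ 64 (mod 811)
430^8 ≡ 64^2 = 4096 ≡ 41 (mod 811)
430^16 ≡ 41^2 = 1681 ≡ 59 (mod 811)
430^32 ≡ 59^2 = 3481 ≡ 237 (mod 811)
430^64 ≡ 237^2 = 56169 ≡ 210 (mod 811)
430^128 ≡ 210^2 = 44100 ≡ 306 (mod 811)
430^256 ≡ 306^2 = 93636 ≡ 371 (mod 811)
430^512 ≡ 371^2 = 137641 ≡ 582 (mod 811)
430^1024 ≡ 582^2 = 338724 ≡ 537 (mod 811)
430^2048 ≡ 537^2 = 288369 ≡ 464 (mod 811)
430^2592 = 430^2048 × 430^512 × 430^32 ≡ 464 × 582 × 237 (mod 811).
Accumulate the product:
464 × 582 = 270048 ≡ 796
796 × 237 = 188652 ≡ 500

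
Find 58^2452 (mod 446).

Compute successive squares:
58^1 ≡ 58 (mod 446)
58^2 ≡ 58^2 = 3364 ≡ 242 (mod 446)
58^4 ≡ 242^2 = 58564 ≡ 138 (mod 446)
58^8 ≡ 138^2 = 19044 ≡ 312 (mod 446)
58^16 ≡ 312^2 = 97344 ≡ 116 (mod 446)
58^32 ≡ 116^2 = 13456 ≡ 76 (mod 446)
58^64 ≡ 76^2 = 5776 ≡ 424 (mod 446)
58^128 ≡ 424^2 = 179776 ≡ 38 (mod 446)
58^256 ≡ 38^2 = 1444 ≡ 106 (mod 446)
58^512 ≡ 106^2 = 11236 ≡ 86 (mod 446)
58^1024 ≡ 86^2 = 7396 ≡ 260 (mod 446)
58^2048 ≡ 260^2 = 67600 ≡ 254 (mod 446)
58^2452 = 58^2048 · 58^256 · 58^128 · 58^16 · 58^4 ≡ 254 · 106 · 38 · 116 · 138 (mod 446).
Accumulate the product:
254 · 106 = 26924 ≡ 164
164 · 38 = 6232 ≡ 434
434 · 116 = 50344 ≡ 392
392 · 138 = 54096 ≡ 130

130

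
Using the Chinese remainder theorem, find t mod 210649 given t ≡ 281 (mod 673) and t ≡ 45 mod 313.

194105

673⁻¹ mod 313: 673*20 ≡ 1 (mod 313), so 673⁻¹ ≡ 20.
t = 281 + 673*((45 − 281)*20 mod 313) = 281 + 673*288 = 194105.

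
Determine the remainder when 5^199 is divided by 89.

199 in binary is 11000111, i.e. 199 = 128 + 64 + 4 + 2 + 1.
5^1 ≡ 5 (mod 89)
5^2 ≡ 5^2 = 25 (mod 89)
5^4 ≡ 25^2 = 625 ≡ 2 (mod 89)
5^8 ≡ 2^2 = 4 (mod 89)
5^16 ≡ 4^2 = 16 (mod 89)
5^32 ≡ 16^2 = 256 ≡ 78 (mod 89)
5^64 ≡ 78^2 = 6084 ≡ 32 (mod 89)
5^128 ≡ 32^2 = 1024 ≡ 45 (mod 89)
5^199 = 5^128 * 5^64 * 5^4 * 5^2 * 5^1 ≡ 45 * 32 * 2 * 25 * 5 (mod 89).
Accumulate the product:
45 * 32 = 1440 ≡ 16
16 * 2 = 32
32 * 25 = 800 ≡ 88
88 * 5 = 440 ≡ 84

84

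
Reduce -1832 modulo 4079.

2247

-1832 = -1×4079 + 2247, so -1832 ≡ 2247 (mod 4079).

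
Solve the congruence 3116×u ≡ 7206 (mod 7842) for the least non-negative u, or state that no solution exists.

gcd(3116, 7842) = 2, and 2 | 7206, so solutions exist.
Divide through by 2: 1558×u ≡ 3603 (mod 3921).
1558⁻¹ ≡ 1885 (mod 3921).
u ≡ 1885×3603 ≡ 483 (mod 3921).
The smallest non-negative solution is u = 483.

483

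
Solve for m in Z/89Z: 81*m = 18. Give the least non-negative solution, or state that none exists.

gcd(81, 89) = 1, so a unique solution mod 89 exists.
81⁻¹ ≡ 11 (mod 89).
m ≡ 11*18 ≡ 20 (mod 89).

20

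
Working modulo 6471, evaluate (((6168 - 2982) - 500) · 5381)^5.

6168 - 2982 = 3186
3186 - 500 = 2686
2686 · 5381 = 14453366 ≡ 3623 (mod 6471)
(3623)^5 ≡ 3260 (mod 6471)

3260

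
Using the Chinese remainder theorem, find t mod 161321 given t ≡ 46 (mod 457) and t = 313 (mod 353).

457⁻¹ mod 353: 457*241 ≡ 1 (mod 353), so 457⁻¹ ≡ 241.
t = 46 + 457*((313 − 46)*241 mod 353) = 46 + 457*101 = 46203.
Check: 46203 mod 457 = 46, 46203 mod 353 = 313. ✓

46203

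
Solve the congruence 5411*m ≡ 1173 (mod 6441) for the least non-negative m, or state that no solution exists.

4395

gcd(5411, 6441) = 1, so a unique solution mod 6441 exists.
5411⁻¹ ≡ 1382 (mod 6441).
m ≡ 1382*1173 ≡ 4395 (mod 6441).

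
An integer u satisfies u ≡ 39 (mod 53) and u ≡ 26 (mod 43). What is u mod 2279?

198

53⁻¹ mod 43: 53×13 ≡ 1 (mod 43), so 53⁻¹ ≡ 13.
u = 39 + 53×((26 − 39)×13 mod 43) = 39 + 53×3 = 198.
Check: 198 mod 53 = 39, 198 mod 43 = 26. ✓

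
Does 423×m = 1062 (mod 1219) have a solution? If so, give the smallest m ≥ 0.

210

gcd(423, 1219) = 1, so a unique solution mod 1219 exists.
423⁻¹ ≡ 317 (mod 1219).
m ≡ 317×1062 ≡ 210 (mod 1219).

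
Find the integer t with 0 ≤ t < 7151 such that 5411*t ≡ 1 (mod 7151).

7151 = 1*5411 + 1740
5411 = 3*1740 + 191
1740 = 9*191 + 21
191 = 9*21 + 2
21 = 10*2 + 1
2 = 2*1 + 0
gcd(5411, 7151) = 1, so the inverse exists.
Back-substitute for 1:
1 = 1*21 − 10*2
  = −10*191 + 91*21
  = 91*1740 − 829*191
  = −829*5411 + 2578*1740
  = 2578*7151 − 3407*5411
So 5411⁻¹ ≡ −3407 ≡ 3744 (mod 7151).

3744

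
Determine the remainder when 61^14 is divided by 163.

77

14 in binary is 1110, i.e. 14 = 8 + 4 + 2.
61^1 ≡ 61 (mod 163)
61^2 ≡ 61^2 = 3721 ≡ 135 (mod 163)
61^4 ≡ 135^2 = 18225 ≡ 132 (mod 163)
61^8 ≡ 132^2 = 17424 ≡ 146 (mod 163)
61^14 = 61^8 * 61^4 * 61^2 ≡ 146 * 132 * 135 (mod 163).
Accumulate the product:
146 * 132 = 19272 ≡ 38
38 * 135 = 5130 ≡ 77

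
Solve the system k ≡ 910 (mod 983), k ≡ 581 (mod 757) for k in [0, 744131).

983⁻¹ mod 757: 983·412 ≡ 1 (mod 757), so 983⁻¹ ≡ 412.
k = 910 + 983·((581 − 910)·412 mod 757) = 910 + 983·712 = 700806.
Check: 700806 mod 983 = 910, 700806 mod 757 = 581. ✓

700806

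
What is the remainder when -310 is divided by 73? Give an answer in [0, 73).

55

-310 = -5*73 + 55, so -310 ≡ 55 (mod 73).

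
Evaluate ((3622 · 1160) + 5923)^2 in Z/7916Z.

3622 · 1160 = 4201520 ≡ 6040 (mod 7916)
6040 + 5923 = 11963 ≡ 4047 (mod 7916)
(4047)^2 ≡ 5 (mod 7916)

5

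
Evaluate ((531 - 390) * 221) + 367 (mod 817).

531 - 390 = 141
141 * 221 = 31161 ≡ 115 (mod 817)
115 + 367 = 482

482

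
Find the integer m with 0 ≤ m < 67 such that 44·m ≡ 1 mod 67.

32

67 = 1×44 + 23
44 = 1×23 + 21
23 = 1×21 + 2
21 = 10×2 + 1
2 = 2×1 + 0
gcd(44, 67) = 1, so the inverse exists.
Back-substitute for 1:
1 = 1×21 − 10×2
  = −10×23 + 11×21
  = 11×44 − 21×23
  = −21×67 + 32×44
So 44⁻¹ ≡ 32 (mod 67).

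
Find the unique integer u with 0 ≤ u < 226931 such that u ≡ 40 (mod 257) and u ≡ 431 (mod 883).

76369

257⁻¹ mod 883: 257·134 ≡ 1 (mod 883), so 257⁻¹ ≡ 134.
u = 40 + 257·((431 − 40)·134 mod 883) = 40 + 257·297 = 76369.
Check: 76369 mod 257 = 40, 76369 mod 883 = 431. ✓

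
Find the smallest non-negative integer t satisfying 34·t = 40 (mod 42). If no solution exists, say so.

gcd(34, 42) = 2, and 2 | 40, so solutions exist.
Divide through by 2: 17·t ≡ 20 mod 21.
17⁻¹ ≡ 5 (mod 21).
t ≡ 5·20 ≡ 16 (mod 21).
The smallest non-negative solution is t = 16.

16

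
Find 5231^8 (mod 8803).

240

Compute successive squares:
5231^1 ≡ 5231 (mod 8803)
5231^2 ≡ 5231^2 = 27363361 ≡ 3637 (mod 8803)
5231^4 ≡ 3637^2 = 13227769 ≡ 5663 (mod 8803)
5231^8 ≡ 5663^2 = 32069569 ≡ 240 (mod 8803)
So 5231^8 ≡ 240 (mod 8803).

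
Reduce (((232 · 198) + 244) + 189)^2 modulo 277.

232 · 198 = 45936 ≡ 231 (mod 277)
231 + 244 = 475 ≡ 198 (mod 277)
198 + 189 = 387 ≡ 110 (mod 277)
(110)^2 ≡ 189 (mod 277)

189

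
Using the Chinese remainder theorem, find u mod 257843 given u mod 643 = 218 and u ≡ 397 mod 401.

643⁻¹ mod 401: 643×58 ≡ 1 (mod 401), so 643⁻¹ ≡ 58.
u = 218 + 643×((397 − 218)×58 mod 401) = 218 + 643×357 = 229769.

229769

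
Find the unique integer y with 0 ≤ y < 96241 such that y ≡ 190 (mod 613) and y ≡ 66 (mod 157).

56586

613⁻¹ mod 157: 613·136 ≡ 1 (mod 157), so 613⁻¹ ≡ 136.
y = 190 + 613·((66 − 190)·136 mod 157) = 190 + 613·92 = 56586.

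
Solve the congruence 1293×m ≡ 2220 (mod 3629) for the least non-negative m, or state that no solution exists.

3075

gcd(1293, 3629) = 1, so a unique solution mod 3629 exists.
1293⁻¹ ≡ 1350 (mod 3629).
m ≡ 1350×2220 ≡ 3075 (mod 3629).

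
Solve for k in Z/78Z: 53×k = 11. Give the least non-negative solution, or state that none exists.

gcd(53, 78) = 1, so a unique solution mod 78 exists.
53⁻¹ ≡ 53 (mod 78).
k ≡ 53×11 ≡ 37 (mod 78).

37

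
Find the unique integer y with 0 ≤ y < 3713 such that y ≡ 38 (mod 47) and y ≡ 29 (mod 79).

2952

47⁻¹ mod 79: 47·37 ≡ 1 (mod 79), so 47⁻¹ ≡ 37.
y = 38 + 47·((29 − 38)·37 mod 79) = 38 + 47·62 = 2952.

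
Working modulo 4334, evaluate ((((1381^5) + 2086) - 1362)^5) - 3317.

2974

(1381)^5 ≡ 2199 (mod 4334)
2199 + 2086 = 4285
4285 - 1362 = 2923
(2923)^5 ≡ 1957 (mod 4334)
1957 - 3317 = -1360 ≡ 2974 (mod 4334)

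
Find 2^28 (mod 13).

3

Using repeated squaring:
28 in binary is 11100, i.e. 28 = 16 + 8 + 4.
2^1 ≡ 2 (mod 13)
2^2 ≡ 2^2 = 4 (mod 13)
2^4 ≡ 4^2 = 16 ≡ 3 (mod 13)
2^8 ≡ 3^2 = 9 (mod 13)
2^16 ≡ 9^2 = 81 ≡ 3 (mod 13)
2^28 = 2^16 * 2^8 * 2^4 ≡ 3 * 9 * 3 (mod 13).
Accumulate the product:
3 * 9 = 27 ≡ 1
1 * 3 = 3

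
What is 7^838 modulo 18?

7

7^1 ≡ 7 (mod 18)
7^2 ≡ 7^2 = 49 ≡ 13 (mod 18)
7^4 ≡ 13^2 = 169 ≡ 7 (mod 18)
7^8 ≡ 7^2 = 49 ≡ 13 (mod 18)
7^16 ≡ 13^2 = 169 ≡ 7 (mod 18)
7^32 ≡ 7^2 = 49 ≡ 13 (mod 18)
7^64 ≡ 13^2 = 169 ≡ 7 (mod 18)
7^128 ≡ 7^2 = 49 ≡ 13 (mod 18)
7^256 ≡ 13^2 = 169 ≡ 7 (mod 18)
7^512 ≡ 7^2 = 49 ≡ 13 (mod 18)
7^838 = 7^512 × 7^256 × 7^64 × 7^4 × 7^2 ≡ 13 × 7 × 7 × 7 × 13 (mod 18).
Accumulate the product:
13 × 7 = 91 ≡ 1
1 × 7 = 7
7 × 7 = 49 ≡ 13
13 × 13 = 169 ≡ 7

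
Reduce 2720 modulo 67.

2720 = 40*67 + 40, so 2720 ≡ 40 (mod 67).

40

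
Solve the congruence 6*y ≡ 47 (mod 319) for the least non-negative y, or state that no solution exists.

61

gcd(6, 319) = 1, so a unique solution mod 319 exists.
6⁻¹ ≡ 266 (mod 319).
y ≡ 266*47 ≡ 61 (mod 319).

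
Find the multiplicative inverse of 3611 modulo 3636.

3636 = 1·3611 + 25
3611 = 144·25 + 11
25 = 2·11 + 3
11 = 3·3 + 2
3 = 1·2 + 1
2 = 2·1 + 0
gcd(3611, 3636) = 1, so the inverse exists.
Back-substitute for 1:
1 = 1·3 − 1·2
  = −1·11 + 4·3
  = 4·25 − 9·11
  = −9·3611 + 1300·25
  = 1300·3636 − 1309·3611
So 3611⁻¹ ≡ −1309 ≡ 2327 (mod 3636).

2327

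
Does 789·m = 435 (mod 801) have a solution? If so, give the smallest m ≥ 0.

gcd(789, 801) = 3, and 3 | 435, so solutions exist.
Divide through by 3: 263·m mod 267 = 145.
263⁻¹ ≡ 200 (mod 267).
m ≡ 200·145 ≡ 164 (mod 267).
The smallest non-negative solution is m = 164.

164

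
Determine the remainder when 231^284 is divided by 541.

241

Using repeated squaring:
284 in binary is 100011100, i.e. 284 = 256 + 16 + 8 + 4.
231^1 ≡ 231 (mod 541)
231^2 ≡ 231^2 = 53361 ≡ 343 (mod 541)
231^4 ≡ 343^2 = 117649 ≡ 252 (mod 541)
231^8 ≡ 252^2 = 63504 ≡ 207 (mod 541)
231^16 ≡ 207^2 = 42849 ≡ 110 (mod 541)
231^32 ≡ 110^2 = 12100 ≡ 198 (mod 541)
231^64 ≡ 198^2 = 39204 ≡ 252 (mod 541)
231^128 ≡ 252^2 = 63504 ≡ 207 (mod 541)
231^256 ≡ 207^2 = 42849 ≡ 110 (mod 541)
231^284 = 231^256 · 231^16 · 231^8 · 231^4 ≡ 110 · 110 · 207 · 252 (mod 541).
Accumulate the product:
110 · 110 = 12100 ≡ 198
198 · 207 = 40986 ≡ 411
411 · 252 = 103572 ≡ 241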